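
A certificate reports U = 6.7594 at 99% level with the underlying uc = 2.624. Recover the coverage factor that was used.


k = U / uc
k = 6.7594 / 2.624
k = 2.576

2.576


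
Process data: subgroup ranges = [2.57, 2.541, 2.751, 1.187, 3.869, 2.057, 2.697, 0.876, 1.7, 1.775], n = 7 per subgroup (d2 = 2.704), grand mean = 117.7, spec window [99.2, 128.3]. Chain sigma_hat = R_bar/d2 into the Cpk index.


R_bar = (2.57 + 2.541 + 2.751 + 1.187 + 3.869 + 2.057 + 2.697 + 0.876 + 1.7 + 1.775) / 10 = 2.2023
sigma = R_bar / d2 = 2.2023 / 2.704 = 0.81446006
Cp = (USL - LSL)/(6*sigma) = (128.3 - 99.2)/(6*0.81446006) = 5.9549
Cpu = (128.3 - 117.7)/(3*0.81446006) = 4.3383
Cpl = (117.7 - 99.2)/(3*0.81446006) = 7.5715
Cpk = min(Cpu, Cpl) = 4.3383

4.3383


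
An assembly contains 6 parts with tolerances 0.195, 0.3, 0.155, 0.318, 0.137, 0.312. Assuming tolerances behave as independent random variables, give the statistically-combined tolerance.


RSS = sqrt(0.195^2 + 0.3^2 + 0.155^2 + 0.318^2 + 0.137^2 + 0.312^2)
= sqrt(0.369287)
= 0.6077

0.6077


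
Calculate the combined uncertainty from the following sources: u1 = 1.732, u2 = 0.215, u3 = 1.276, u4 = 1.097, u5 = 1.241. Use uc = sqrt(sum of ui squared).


uc = sqrt(1.732^2 + 0.215^2 + 1.276^2 + 1.097^2 + 1.241^2)
uc = sqrt(7.417715)
uc = 2.7235

2.7235


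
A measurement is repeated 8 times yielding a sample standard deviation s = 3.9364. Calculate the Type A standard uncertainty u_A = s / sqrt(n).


u_A = s / sqrt(n)
u_A = 3.9364 / sqrt(8)
u_A = 3.9364 / 2.8284271
u_A = 1.3917

1.3917


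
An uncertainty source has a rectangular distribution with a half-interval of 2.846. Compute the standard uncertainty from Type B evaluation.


u_B = half_width / sqrt(3)
u_B = 2.846 / 1.7320508
u_B = 1.6431

1.6431


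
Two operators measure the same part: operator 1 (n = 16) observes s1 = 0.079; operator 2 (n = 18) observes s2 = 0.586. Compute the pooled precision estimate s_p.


s_p = sqrt(((n1-1)*s1^2 + (n2-1)*s2^2) / (n1+n2-2))
numerator = (16-1)*0.079^2 + (18-1)*0.586^2 = 0.093615 + 5.837732 = 5.931347
denominator = 16 + 18 - 2 = 32
s_p^2 = 5.931347 / 32 = 0.18535459
s_p = sqrt(0.18535459) = 0.4305

0.4305


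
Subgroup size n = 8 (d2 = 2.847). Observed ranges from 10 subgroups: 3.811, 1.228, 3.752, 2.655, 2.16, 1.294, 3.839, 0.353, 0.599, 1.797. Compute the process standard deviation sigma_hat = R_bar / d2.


R_bar = (3.811 + 1.228 + 3.752 + 2.655 + 2.16 + 1.294 + 3.839 + 0.353 + 0.599 + 1.797) / 10
R_bar = 21.488 / 10 = 2.1488
sigma_hat = R_bar / d2 = 2.1488 / 2.847 = 0.7548

0.7548


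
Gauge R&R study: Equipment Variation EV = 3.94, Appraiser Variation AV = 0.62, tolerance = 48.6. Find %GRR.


GRR = sqrt(EV^2 + AV^2) = sqrt(3.94^2 + 0.62^2) = 3.9884834
%GRR = GRR / tol * 100 = 3.9884834 / 48.6 * 100
%GRR = 8.2068

8.2068


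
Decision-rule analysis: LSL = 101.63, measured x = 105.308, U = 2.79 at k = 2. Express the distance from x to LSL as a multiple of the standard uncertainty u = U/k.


u = U / k = 2.79 / 2 = 1.395
margin = |LSL - x| = |101.63 - 105.308| = 3.678
z = margin / u = 3.678 / 1.395
z = 2.6366

2.6366


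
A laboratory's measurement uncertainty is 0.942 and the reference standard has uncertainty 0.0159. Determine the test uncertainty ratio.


TUR = u_lab / u_ref
= 0.942 / 0.0159
= 59.2453

59.2453


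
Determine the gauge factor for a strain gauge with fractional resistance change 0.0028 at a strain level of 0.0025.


GF = (dR/R) / epsilon
= 0.0028 / 0.0025
= 1.1200

1.1200


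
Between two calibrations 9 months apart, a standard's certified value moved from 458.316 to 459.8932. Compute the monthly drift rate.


rate = (v2 - v1) / months
= (459.8932 - 458.316) / 9
= 1.5772 / 9
= 0.1752

0.1752


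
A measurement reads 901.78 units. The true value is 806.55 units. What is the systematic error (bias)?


Systematic error = measured - true
= 901.78 - 806.55
= 95.2300

95.2300


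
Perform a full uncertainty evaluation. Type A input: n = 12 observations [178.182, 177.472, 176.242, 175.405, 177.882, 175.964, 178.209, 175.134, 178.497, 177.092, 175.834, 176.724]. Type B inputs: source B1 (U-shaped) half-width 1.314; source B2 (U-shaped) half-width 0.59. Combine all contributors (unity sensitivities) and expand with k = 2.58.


mean = (178.182 + 177.472 + 176.242 + 175.405 + 177.882 + 175.964 + 178.209 + 175.134 + 178.497 + 177.092 + 175.834 + 176.724) / 12 = 176.8864167
s = sqrt(sum((x - mean)^2)/(n-1)) = 1.1702271
u_A = s / sqrt(n) = 1.1702271 / sqrt(12) = 0.33781547
u_B1 = 1.314 / sqrt(2) = 0.92913831
u_B2 = 0.59 / sqrt(2) = 0.417193
uc = sqrt(0.33781547^2 + 0.92913831^2 + 0.417193^2) = 1.0730644
U = k * uc = 2.58 * 1.0730644
U = 2.7685

2.7685


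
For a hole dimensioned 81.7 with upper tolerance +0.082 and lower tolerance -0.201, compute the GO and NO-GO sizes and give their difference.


GO = nominal - lower_tol (smallest hole = maximum material condition)
GO = 81.7 - 0.201 = 81.499
NO-GO = nominal + upper_tol (largest hole = least material condition)
NO-GO = 81.7 + 0.082 = 81.782
spread = NO-GO - GO = 81.782 - 81.499 = 0.2830

0.2830


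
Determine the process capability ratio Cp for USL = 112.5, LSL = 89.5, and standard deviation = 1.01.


Cp = (USL - LSL) / (6 * sigma)
= (112.5 - 89.5) / (6 * 1.01)
= 23.0000 / 6.0600
= 3.7954

3.7954


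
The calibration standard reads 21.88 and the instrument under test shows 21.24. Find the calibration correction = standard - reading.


Correction = standard - reading
= 21.88 - 21.24
= 0.6400

0.6400


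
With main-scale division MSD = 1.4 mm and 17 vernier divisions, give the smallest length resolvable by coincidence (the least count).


LC = MSD / n_div
= 1.4 / 17
= 0.0824

0.0824


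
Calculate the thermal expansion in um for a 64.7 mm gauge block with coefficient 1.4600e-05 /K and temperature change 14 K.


dL = L * alpha * dT
= 64.7 * 1.4600e-05 * 14
= 0.0132247 mm
dL_um = 0.0132247 * 1000 = 13.2247 um

13.2247


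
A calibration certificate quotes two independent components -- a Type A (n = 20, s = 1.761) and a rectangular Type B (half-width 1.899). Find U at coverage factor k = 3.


u_A = s / sqrt(n) = 1.761 / sqrt(20) = 0.39377157
u_B = half_width / sqrt(3) = 1.899 / sqrt(3) = 1.0963882
uc = sqrt(u_A^2 + u_B^2) = sqrt(0.39377157^2 + 1.0963882^2) = 1.1649563
U = k * uc = 3 * 1.1649563
U = 3.4949

3.4949


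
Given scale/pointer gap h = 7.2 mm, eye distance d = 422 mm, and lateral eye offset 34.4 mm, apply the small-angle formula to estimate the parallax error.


error = h * offset / d
= 7.2 * 34.4 / 422
= 0.5869

0.5869


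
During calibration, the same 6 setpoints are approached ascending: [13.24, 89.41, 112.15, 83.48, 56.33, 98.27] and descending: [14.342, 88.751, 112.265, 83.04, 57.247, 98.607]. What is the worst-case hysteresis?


|13.24 - 14.342| = 1.1020
|89.41 - 88.751| = 0.6590
|112.15 - 112.265| = 0.1150
|83.48 - 83.04| = 0.4400
|56.33 - 57.247| = 0.9170
|98.27 - 98.607| = 0.3370
hysteresis = max(diffs) = 1.1020

1.1020


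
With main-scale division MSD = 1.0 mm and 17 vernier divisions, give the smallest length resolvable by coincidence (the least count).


LC = MSD / n_div
= 1.0 / 17
= 0.0588

0.0588


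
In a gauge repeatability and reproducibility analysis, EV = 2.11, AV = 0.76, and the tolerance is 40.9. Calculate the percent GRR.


GRR = sqrt(EV^2 + AV^2) = sqrt(2.11^2 + 0.76^2) = 2.2426993
%GRR = GRR / tol * 100 = 2.2426993 / 40.9 * 100
%GRR = 5.4834

5.4834


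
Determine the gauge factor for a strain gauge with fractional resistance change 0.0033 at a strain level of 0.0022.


GF = (dR/R) / epsilon
= 0.0033 / 0.0022
= 1.5000

1.5000


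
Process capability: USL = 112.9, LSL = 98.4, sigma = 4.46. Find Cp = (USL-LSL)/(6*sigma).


Cp = (USL - LSL) / (6 * sigma)
= (112.9 - 98.4) / (6 * 4.46)
= 14.5000 / 26.7600
= 0.5419

0.5419


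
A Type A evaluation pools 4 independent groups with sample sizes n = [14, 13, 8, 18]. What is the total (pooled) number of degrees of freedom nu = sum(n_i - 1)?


nu = sum_i (n_i - 1)
nu = ((14 - 1) + (13 - 1) + (8 - 1) + (18 - 1))
nu = 13 + 12 + 7 + 17
nu = 49

49


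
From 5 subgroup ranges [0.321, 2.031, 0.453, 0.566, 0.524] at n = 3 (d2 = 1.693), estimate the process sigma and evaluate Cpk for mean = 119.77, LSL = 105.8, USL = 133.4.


R_bar = (0.321 + 2.031 + 0.453 + 0.566 + 0.524) / 5 = 0.779
sigma = R_bar / d2 = 0.779 / 1.693 = 0.46012995
Cp = (USL - LSL)/(6*sigma) = (133.4 - 105.8)/(6*0.46012995) = 9.9972
Cpu = (133.4 - 119.77)/(3*0.46012995) = 9.8740
Cpl = (119.77 - 105.8)/(3*0.46012995) = 10.1203
Cpk = min(Cpu, Cpl) = 9.8740

9.8740


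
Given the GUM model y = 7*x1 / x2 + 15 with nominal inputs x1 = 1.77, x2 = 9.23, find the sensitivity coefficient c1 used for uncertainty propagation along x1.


y = 7*x1 / x2 + 15
dy/dx1 = 7/x2
Evaluate at x2 = 9.23: c1 = 7 / 9.23
c1 = 0.7584

0.7584


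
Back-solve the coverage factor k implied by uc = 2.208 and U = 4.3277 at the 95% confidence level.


k = U / uc
k = 4.3277 / 2.208
k = 1.96

1.96


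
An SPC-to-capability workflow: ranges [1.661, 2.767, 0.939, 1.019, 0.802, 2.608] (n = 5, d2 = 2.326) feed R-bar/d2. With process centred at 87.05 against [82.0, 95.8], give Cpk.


R_bar = (1.661 + 2.767 + 0.939 + 1.019 + 0.802 + 2.608) / 6 = 1.6326667
sigma = R_bar / d2 = 1.6326667 / 2.326 = 0.70192034
Cp = (USL - LSL)/(6*sigma) = (95.8 - 82.0)/(6*0.70192034) = 3.2767
Cpu = (95.8 - 87.05)/(3*0.70192034) = 4.1553
Cpl = (87.05 - 82.0)/(3*0.70192034) = 2.3982
Cpk = min(Cpu, Cpl) = 2.3982

2.3982


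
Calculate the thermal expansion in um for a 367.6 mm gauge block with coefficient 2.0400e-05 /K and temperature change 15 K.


dL = L * alpha * dT
= 367.6 * 2.0400e-05 * 15
= 0.1124856 mm
dL_um = 0.1124856 * 1000 = 112.4856 um

112.4856


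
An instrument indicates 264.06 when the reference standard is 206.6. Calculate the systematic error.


Systematic error = measured - true
= 264.06 - 206.6
= 57.4600

57.4600


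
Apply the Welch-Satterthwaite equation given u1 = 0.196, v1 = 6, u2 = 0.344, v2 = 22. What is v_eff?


uc = sqrt(u1^2 + u2^2) = sqrt(0.196^2 + 0.344^2) = 0.39591918
v_eff = uc^4 / (u1^4/v1 + u2^4/v2)
= 0.39591918^4 / (0.196^4/6 + 0.344^4/22)
= 0.024571189 / 0.00088248343
v_eff = 27.8432

27.8432


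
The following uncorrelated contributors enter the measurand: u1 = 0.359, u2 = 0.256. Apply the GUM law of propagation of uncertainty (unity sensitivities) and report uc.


uc = sqrt(0.359^2 + 0.256^2)
uc = sqrt(0.194417)
uc = 0.4409

0.4409


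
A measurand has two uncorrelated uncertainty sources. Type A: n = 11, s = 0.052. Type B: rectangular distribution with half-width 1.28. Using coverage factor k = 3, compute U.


u_A = s / sqrt(n) = 0.052 / sqrt(11) = 0.01567859
u_B = half_width / sqrt(3) = 1.28 / sqrt(3) = 0.73900834
uc = sqrt(u_A^2 + u_B^2) = sqrt(0.01567859^2 + 0.73900834^2) = 0.73917464
U = k * uc = 3 * 0.73917464
U = 2.2175

2.2175


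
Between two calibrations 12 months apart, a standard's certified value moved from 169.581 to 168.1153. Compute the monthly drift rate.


rate = (v2 - v1) / months
= (168.1153 - 169.581) / 12
= -1.4657 / 12
= -0.1221

-0.1221


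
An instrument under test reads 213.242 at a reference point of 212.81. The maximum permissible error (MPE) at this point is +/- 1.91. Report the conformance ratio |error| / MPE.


e = indication - reference = 213.242 - 212.81 = 0.4320
|e| = 0.4320
ratio = |e| / MPE = 0.4320 / 1.91
ratio = 0.2262

0.2262


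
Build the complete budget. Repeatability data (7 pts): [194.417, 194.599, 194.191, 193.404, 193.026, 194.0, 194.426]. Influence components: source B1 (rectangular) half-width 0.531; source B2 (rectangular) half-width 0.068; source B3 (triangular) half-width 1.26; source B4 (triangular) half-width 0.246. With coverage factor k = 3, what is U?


mean = (194.417 + 194.599 + 194.191 + 193.404 + 193.026 + 194.0 + 194.426) / 7 = 194.009
s = sqrt(sum((x - mean)^2)/(n-1)) = 0.5850886
u_A = s / sqrt(n) = 0.5850886 / sqrt(7) = 0.2211427
u_B1 = 0.531 / sqrt(3) = 0.30657299
u_B2 = 0.068 / sqrt(3) = 0.039259818
u_B3 = 1.26 / sqrt(6) = 0.51439285
u_B4 = 0.246 / sqrt(6) = 0.10042908
uc = sqrt(0.2211427^2 + 0.30657299^2 + 0.039259818^2 + 0.51439285^2 + 0.10042908^2) = 0.64739357
U = k * uc = 3 * 0.64739357
U = 1.9422

1.9422


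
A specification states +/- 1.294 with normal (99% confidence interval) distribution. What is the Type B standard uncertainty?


u_B = half_width / 2.576
u_B = 1.294 / 2.576
u_B = 0.5023

0.5023


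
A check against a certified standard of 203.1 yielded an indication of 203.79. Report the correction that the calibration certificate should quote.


Correction = standard - reading
= 203.1 - 203.79
= -0.6900

-0.6900


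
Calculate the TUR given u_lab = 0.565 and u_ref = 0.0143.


TUR = u_lab / u_ref
= 0.565 / 0.0143
= 39.5105

39.5105


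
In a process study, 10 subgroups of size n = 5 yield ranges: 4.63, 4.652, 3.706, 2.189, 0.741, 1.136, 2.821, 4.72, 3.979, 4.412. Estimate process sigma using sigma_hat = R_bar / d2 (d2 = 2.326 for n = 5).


R_bar = (4.63 + 4.652 + 3.706 + 2.189 + 0.741 + 1.136 + 2.821 + 4.72 + 3.979 + 4.412) / 10
R_bar = 32.986 / 10 = 3.2986
sigma_hat = R_bar / d2 = 3.2986 / 2.326 = 1.4181

1.4181


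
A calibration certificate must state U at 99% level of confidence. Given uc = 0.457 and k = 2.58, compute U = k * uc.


U = k * uc
U = 2.58 * 0.457
U = 1.1791

1.1791


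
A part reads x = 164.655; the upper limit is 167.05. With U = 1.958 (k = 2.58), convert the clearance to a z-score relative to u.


u = U / k = 1.958 / 2.58 = 0.75891473
margin = |USL - x| = |167.05 - 164.655| = 2.395
z = margin / u = 2.395 / 0.75891473
z = 3.1558

3.1558


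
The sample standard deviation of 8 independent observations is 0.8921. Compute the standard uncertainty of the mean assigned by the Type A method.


u_A = s / sqrt(n)
u_A = 0.8921 / sqrt(8)
u_A = 0.8921 / 2.8284271
u_A = 0.3154

0.3154


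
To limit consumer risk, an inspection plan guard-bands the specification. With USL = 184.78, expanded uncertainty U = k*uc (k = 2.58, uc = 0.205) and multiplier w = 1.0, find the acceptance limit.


U = k * uc = 2.58 * 0.205 = 0.5289
guard band g = w * U = 1.0 * 0.5289 = 0.5289
AL = USL - g = 184.78 - 0.5289
AL = 184.2511

184.2511


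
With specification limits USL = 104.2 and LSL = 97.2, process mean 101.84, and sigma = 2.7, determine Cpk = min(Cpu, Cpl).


Cpu = (USL - mean) / (3*sigma) = (104.2 - 101.84) / (3*2.7) = 0.2914
Cpl = (mean - LSL) / (3*sigma) = (101.84 - 97.2) / (3*2.7) = 0.5728
Cpk = min(Cpu, Cpl) = 0.2914

0.2914


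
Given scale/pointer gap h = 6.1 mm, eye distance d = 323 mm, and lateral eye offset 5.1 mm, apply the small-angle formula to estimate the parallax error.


error = h * offset / d
= 6.1 * 5.1 / 323
= 0.0963

0.0963


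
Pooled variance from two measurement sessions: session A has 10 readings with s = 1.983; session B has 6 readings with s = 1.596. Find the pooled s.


s_p = sqrt(((n1-1)*s1^2 + (n2-1)*s2^2) / (n1+n2-2))
numerator = (10-1)*1.983^2 + (6-1)*1.596^2 = 35.390601 + 12.73608 = 48.126681
denominator = 10 + 6 - 2 = 14
s_p^2 = 48.126681 / 14 = 3.4376201
s_p = sqrt(3.4376201) = 1.8541

1.8541


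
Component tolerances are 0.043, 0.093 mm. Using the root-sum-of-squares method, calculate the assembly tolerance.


RSS = sqrt(0.043^2 + 0.093^2)
= sqrt(0.010498)
= 0.1025

0.1025


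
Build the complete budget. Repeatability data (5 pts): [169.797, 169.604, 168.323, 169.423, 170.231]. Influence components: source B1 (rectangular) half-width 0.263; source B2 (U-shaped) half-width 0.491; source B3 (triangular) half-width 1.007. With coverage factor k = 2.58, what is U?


mean = (169.797 + 169.604 + 168.323 + 169.423 + 170.231) / 5 = 169.4756
s = sqrt(sum((x - mean)^2)/(n-1)) = 0.71092672
u_A = s / sqrt(n) = 0.71092672 / sqrt(5) = 0.31793609
u_B1 = 0.263 / sqrt(3) = 0.15184312
u_B2 = 0.491 / sqrt(2) = 0.34718943
u_B3 = 1.007 / sqrt(6) = 0.41110603
uc = sqrt(0.31793609^2 + 0.15184312^2 + 0.34718943^2 + 0.41110603^2) = 0.6431861
U = k * uc = 2.58 * 0.6431861
U = 1.6594

1.6594


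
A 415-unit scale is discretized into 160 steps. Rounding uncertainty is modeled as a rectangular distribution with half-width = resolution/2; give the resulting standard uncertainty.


resolution = range / divisions
resolution = 415 / 160 = 2.59375
u_res = resolution / (2*sqrt(3))
u_res = 2.59375 / 3.4641016
u_res = 0.7488

0.7488


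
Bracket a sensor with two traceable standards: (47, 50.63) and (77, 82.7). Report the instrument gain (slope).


slope = (y2 - y1) / (x2 - x1)
= (82.7 - 50.63) / (77 - 47)
= 32.0700 / 30
= 1.0690

1.0690


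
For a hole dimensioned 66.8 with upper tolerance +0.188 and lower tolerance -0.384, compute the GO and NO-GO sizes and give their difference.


GO = nominal - lower_tol (smallest hole = maximum material condition)
GO = 66.8 - 0.384 = 66.416
NO-GO = nominal + upper_tol (largest hole = least material condition)
NO-GO = 66.8 + 0.188 = 66.988
spread = NO-GO - GO = 66.988 - 66.416 = 0.5720

0.5720


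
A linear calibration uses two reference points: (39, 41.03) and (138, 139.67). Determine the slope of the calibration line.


slope = (y2 - y1) / (x2 - x1)
= (139.67 - 41.03) / (138 - 39)
= 98.6400 / 99
= 0.9964

0.9964


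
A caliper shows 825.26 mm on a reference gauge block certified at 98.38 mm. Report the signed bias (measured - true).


Systematic error = measured - true
= 825.26 - 98.38
= 726.8800

726.8800


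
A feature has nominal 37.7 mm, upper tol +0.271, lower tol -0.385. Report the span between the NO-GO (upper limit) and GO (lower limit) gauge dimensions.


GO = nominal - lower_tol (smallest hole = maximum material condition)
GO = 37.7 - 0.385 = 37.315
NO-GO = nominal + upper_tol (largest hole = least material condition)
NO-GO = 37.7 + 0.271 = 37.971
spread = NO-GO - GO = 37.971 - 37.315 = 0.6560

0.6560


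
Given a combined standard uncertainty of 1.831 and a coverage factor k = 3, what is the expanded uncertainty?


U = k * uc
U = 3 * 1.831
U = 5.4930

5.4930


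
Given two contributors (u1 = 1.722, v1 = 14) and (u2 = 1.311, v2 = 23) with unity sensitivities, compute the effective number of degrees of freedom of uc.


uc = sqrt(u1^2 + u2^2) = sqrt(1.722^2 + 1.311^2) = 2.1642562
v_eff = uc^4 / (u1^4/v1 + u2^4/v2)
= 2.1642562^4 / (1.722^4/14 + 1.311^4/23)
= 21.939902 / 0.75649981
v_eff = 29.0019

29.0019


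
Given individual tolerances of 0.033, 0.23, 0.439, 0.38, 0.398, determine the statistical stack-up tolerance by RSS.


RSS = sqrt(0.033^2 + 0.23^2 + 0.439^2 + 0.38^2 + 0.398^2)
= sqrt(0.549514)
= 0.7413

0.7413


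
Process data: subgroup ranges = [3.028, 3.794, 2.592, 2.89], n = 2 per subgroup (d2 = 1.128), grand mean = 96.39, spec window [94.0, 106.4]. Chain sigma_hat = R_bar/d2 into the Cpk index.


R_bar = (3.028 + 3.794 + 2.592 + 2.89) / 4 = 3.076
sigma = R_bar / d2 = 3.076 / 1.128 = 2.7269504
Cp = (USL - LSL)/(6*sigma) = (106.4 - 94.0)/(6*2.7269504) = 0.7579
Cpu = (106.4 - 96.39)/(3*2.7269504) = 1.2236
Cpl = (96.39 - 94.0)/(3*2.7269504) = 0.2921
Cpk = min(Cpu, Cpl) = 0.2921

0.2921


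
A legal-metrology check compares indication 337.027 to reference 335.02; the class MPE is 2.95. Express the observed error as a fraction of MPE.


e = indication - reference = 337.027 - 335.02 = 2.0070
|e| = 2.0070
ratio = |e| / MPE = 2.0070 / 2.95
ratio = 0.6803

0.6803


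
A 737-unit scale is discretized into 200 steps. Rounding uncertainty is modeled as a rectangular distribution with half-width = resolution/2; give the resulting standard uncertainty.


resolution = range / divisions
resolution = 737 / 200 = 3.685
u_res = resolution / (2*sqrt(3))
u_res = 3.685 / 3.4641016
u_res = 1.0638

1.0638


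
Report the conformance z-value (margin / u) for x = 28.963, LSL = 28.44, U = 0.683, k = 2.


u = U / k = 0.683 / 2 = 0.3415
margin = |LSL - x| = |28.44 - 28.963| = 0.523
z = margin / u = 0.523 / 0.3415
z = 1.5315

1.5315


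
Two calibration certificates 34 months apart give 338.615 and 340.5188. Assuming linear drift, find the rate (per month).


rate = (v2 - v1) / months
= (340.5188 - 338.615) / 34
= 1.9038 / 34
= 0.0560

0.0560


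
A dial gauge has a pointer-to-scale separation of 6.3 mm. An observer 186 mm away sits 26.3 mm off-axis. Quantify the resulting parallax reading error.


error = h * offset / d
= 6.3 * 26.3 / 186
= 0.8908

0.8908


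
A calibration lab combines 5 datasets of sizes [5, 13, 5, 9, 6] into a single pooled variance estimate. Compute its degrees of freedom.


nu = sum_i (n_i - 1)
nu = ((5 - 1) + (13 - 1) + (5 - 1) + (9 - 1) + (6 - 1))
nu = 4 + 12 + 4 + 8 + 5
nu = 33

33


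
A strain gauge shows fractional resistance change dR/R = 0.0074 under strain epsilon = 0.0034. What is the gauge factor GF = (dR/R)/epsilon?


GF = (dR/R) / epsilon
= 0.0074 / 0.0034
= 2.1765

2.1765


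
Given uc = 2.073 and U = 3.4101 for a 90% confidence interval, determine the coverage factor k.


k = U / uc
k = 3.4101 / 2.073
k = 1.645

1.645


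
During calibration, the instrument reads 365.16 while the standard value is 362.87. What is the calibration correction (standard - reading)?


Correction = standard - reading
= 362.87 - 365.16
= -2.2900

-2.2900


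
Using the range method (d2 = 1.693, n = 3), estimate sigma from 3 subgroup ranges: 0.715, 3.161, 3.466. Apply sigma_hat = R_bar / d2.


R_bar = (0.715 + 3.161 + 3.466) / 3
R_bar = 7.342 / 3 = 2.4473333
sigma_hat = R_bar / d2 = 2.4473333 / 1.693 = 1.4456

1.4456


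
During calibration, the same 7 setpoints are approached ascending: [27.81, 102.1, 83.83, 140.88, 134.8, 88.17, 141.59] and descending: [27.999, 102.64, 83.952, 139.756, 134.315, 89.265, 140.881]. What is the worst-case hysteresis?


|27.81 - 27.999| = 0.1890
|102.1 - 102.64| = 0.5400
|83.83 - 83.952| = 0.1220
|140.88 - 139.756| = 1.1240
|134.8 - 134.315| = 0.4850
|88.17 - 89.265| = 1.0950
|141.59 - 140.881| = 0.7090
hysteresis = max(diffs) = 1.1240

1.1240


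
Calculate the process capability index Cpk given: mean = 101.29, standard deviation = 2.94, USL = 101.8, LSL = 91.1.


Cpu = (USL - mean) / (3*sigma) = (101.8 - 101.29) / (3*2.94) = 0.0578
Cpl = (mean - LSL) / (3*sigma) = (101.29 - 91.1) / (3*2.94) = 1.1553
Cpk = min(Cpu, Cpl) = 0.0578

0.0578


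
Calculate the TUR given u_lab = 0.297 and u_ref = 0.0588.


TUR = u_lab / u_ref
= 0.297 / 0.0588
= 5.0510

5.0510


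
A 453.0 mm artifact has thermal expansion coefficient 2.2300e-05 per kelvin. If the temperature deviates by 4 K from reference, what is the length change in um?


dL = L * alpha * dT
= 453.0 * 2.2300e-05 * 4
= 0.0404076 mm
dL_um = 0.0404076 * 1000 = 40.4076 um

40.4076


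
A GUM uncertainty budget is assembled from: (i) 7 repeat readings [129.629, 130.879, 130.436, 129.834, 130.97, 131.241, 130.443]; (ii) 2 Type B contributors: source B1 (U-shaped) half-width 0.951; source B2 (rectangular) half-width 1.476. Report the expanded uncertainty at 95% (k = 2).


mean = (129.629 + 130.879 + 130.436 + 129.834 + 130.97 + 131.241 + 130.443) / 7 = 130.4902857
s = sqrt(sum((x - mean)^2)/(n-1)) = 0.59476934
u_A = s / sqrt(n) = 0.59476934 / sqrt(7) = 0.22480168
u_B1 = 0.951 / sqrt(2) = 0.67245855
u_B2 = 1.476 / sqrt(3) = 0.852169
uc = sqrt(0.22480168^2 + 0.67245855^2 + 0.852169^2) = 1.1085704
U = k * uc = 2 * 1.1085704
U = 2.2171

2.2171


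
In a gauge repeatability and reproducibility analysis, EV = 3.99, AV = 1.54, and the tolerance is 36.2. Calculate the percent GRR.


GRR = sqrt(EV^2 + AV^2) = sqrt(3.99^2 + 1.54^2) = 4.2768797
%GRR = GRR / tol * 100 = 4.2768797 / 36.2 * 100
%GRR = 11.8146

11.8146


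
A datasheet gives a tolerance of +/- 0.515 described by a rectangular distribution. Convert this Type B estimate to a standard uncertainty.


u_B = half_width / sqrt(3)
u_B = 0.515 / 1.7320508
u_B = 0.2973

0.2973


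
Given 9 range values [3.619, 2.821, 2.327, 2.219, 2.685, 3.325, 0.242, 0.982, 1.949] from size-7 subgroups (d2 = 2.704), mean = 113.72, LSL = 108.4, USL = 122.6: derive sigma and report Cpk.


R_bar = (3.619 + 2.821 + 2.327 + 2.219 + 2.685 + 3.325 + 0.242 + 0.982 + 1.949) / 9 = 2.241
sigma = R_bar / d2 = 2.241 / 2.704 = 0.82877219
Cp = (USL - LSL)/(6*sigma) = (122.6 - 108.4)/(6*0.82877219) = 2.8556
Cpu = (122.6 - 113.72)/(3*0.82877219) = 3.5715
Cpl = (113.72 - 108.4)/(3*0.82877219) = 2.1397
Cpk = min(Cpu, Cpl) = 2.1397

2.1397


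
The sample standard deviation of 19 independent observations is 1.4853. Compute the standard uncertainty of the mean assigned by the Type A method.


u_A = s / sqrt(n)
u_A = 1.4853 / sqrt(19)
u_A = 1.4853 / 4.3588989
u_A = 0.3408

0.3408


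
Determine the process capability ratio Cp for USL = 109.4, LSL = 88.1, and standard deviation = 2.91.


Cp = (USL - LSL) / (6 * sigma)
= (109.4 - 88.1) / (6 * 2.91)
= 21.3000 / 17.4600
= 1.2199

1.2199


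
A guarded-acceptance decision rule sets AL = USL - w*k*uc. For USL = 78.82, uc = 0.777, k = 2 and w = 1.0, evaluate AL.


U = k * uc = 2 * 0.777 = 1.554
guard band g = w * U = 1.0 * 1.554 = 1.554
AL = USL - g = 78.82 - 1.554
AL = 77.2660

77.2660


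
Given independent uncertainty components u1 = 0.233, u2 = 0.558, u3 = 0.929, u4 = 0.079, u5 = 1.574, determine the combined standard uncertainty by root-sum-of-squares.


uc = sqrt(0.233^2 + 0.558^2 + 0.929^2 + 0.079^2 + 1.574^2)
uc = sqrt(3.712411)
uc = 1.9268

1.9268


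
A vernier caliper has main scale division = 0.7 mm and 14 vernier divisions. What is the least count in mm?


LC = MSD / n_div
= 0.7 / 14
= 0.0500

0.0500


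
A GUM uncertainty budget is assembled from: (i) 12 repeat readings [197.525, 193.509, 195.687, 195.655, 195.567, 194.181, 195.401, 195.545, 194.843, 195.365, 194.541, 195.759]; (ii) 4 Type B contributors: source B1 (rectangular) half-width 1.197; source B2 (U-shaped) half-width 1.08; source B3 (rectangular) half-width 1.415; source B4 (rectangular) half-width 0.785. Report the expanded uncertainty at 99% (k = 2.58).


mean = (197.525 + 193.509 + 195.687 + 195.655 + 195.567 + 194.181 + 195.401 + 195.545 + 194.843 + 195.365 + 194.541 + 195.759) / 12 = 195.2981667
s = sqrt(sum((x - mean)^2)/(n-1)) = 0.99213139
u_A = s / sqrt(n) = 0.99213139 / sqrt(12) = 0.28640366
u_B1 = 1.197 / sqrt(3) = 0.69108827
u_B2 = 1.08 / sqrt(2) = 0.76367532
u_B3 = 1.415 / sqrt(3) = 0.81695063
u_B4 = 0.785 / sqrt(3) = 0.45321996
uc = sqrt(0.28640366^2 + 0.69108827^2 + 0.76367532^2 + 0.81695063^2 + 0.45321996^2) = 1.4197347
U = k * uc = 2.58 * 1.4197347
U = 3.6629

3.6629


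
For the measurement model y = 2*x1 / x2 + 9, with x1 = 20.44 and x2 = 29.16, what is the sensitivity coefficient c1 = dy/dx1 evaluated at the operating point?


y = 2*x1 / x2 + 9
dy/dx1 = 2/x2
Evaluate at x2 = 29.16: c1 = 2 / 29.16
c1 = 0.0686

0.0686


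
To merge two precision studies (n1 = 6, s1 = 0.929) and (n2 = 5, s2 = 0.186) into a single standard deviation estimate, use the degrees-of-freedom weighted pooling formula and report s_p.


s_p = sqrt(((n1-1)*s1^2 + (n2-1)*s2^2) / (n1+n2-2))
numerator = (6-1)*0.929^2 + (5-1)*0.186^2 = 4.315205 + 0.138384 = 4.453589
denominator = 6 + 5 - 2 = 9
s_p^2 = 4.453589 / 9 = 0.49484322
s_p = sqrt(0.49484322) = 0.7035

0.7035


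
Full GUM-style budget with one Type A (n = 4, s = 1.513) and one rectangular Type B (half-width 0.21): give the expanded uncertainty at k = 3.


u_A = s / sqrt(n) = 1.513 / sqrt(4) = 0.7565
u_B = half_width / sqrt(3) = 0.21 / sqrt(3) = 0.12124356
uc = sqrt(u_A^2 + u_B^2) = sqrt(0.7565^2 + 0.12124356^2) = 0.7661542
U = k * uc = 3 * 0.7661542
U = 2.2985

2.2985


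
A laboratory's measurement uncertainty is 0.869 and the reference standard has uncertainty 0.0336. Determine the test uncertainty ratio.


TUR = u_lab / u_ref
= 0.869 / 0.0336
= 25.8631

25.8631


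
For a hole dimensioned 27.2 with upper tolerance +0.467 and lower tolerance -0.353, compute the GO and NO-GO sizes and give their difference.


GO = nominal - lower_tol (smallest hole = maximum material condition)
GO = 27.2 - 0.353 = 26.847
NO-GO = nominal + upper_tol (largest hole = least material condition)
NO-GO = 27.2 + 0.467 = 27.667
spread = NO-GO - GO = 27.667 - 26.847 = 0.8200

0.8200


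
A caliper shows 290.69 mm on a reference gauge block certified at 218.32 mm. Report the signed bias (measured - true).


Systematic error = measured - true
= 290.69 - 218.32
= 72.3700

72.3700


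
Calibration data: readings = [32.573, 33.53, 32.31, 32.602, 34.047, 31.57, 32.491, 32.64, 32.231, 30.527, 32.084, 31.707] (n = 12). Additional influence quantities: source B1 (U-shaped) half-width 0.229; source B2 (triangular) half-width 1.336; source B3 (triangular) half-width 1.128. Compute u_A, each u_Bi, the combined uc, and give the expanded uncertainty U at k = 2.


mean = (32.573 + 33.53 + 32.31 + 32.602 + 34.047 + 31.57 + 32.491 + 32.64 + 32.231 + 30.527 + 32.084 + 31.707) / 12 = 32.35933333
s = sqrt(sum((x - mean)^2)/(n-1)) = 0.90050858
u_A = s / sqrt(n) = 0.90050858 / sqrt(12) = 0.25995444
u_B1 = 0.229 / sqrt(2) = 0.16192745
u_B2 = 1.336 / sqrt(6) = 0.54541972
u_B3 = 1.128 / sqrt(6) = 0.46050407
uc = sqrt(0.25995444^2 + 0.16192745^2 + 0.54541972^2 + 0.46050407^2) = 0.77675188
U = k * uc = 2 * 0.77675188
U = 1.5535

1.5535


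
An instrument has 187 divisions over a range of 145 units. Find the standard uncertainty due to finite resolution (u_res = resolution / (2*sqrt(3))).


resolution = range / divisions
resolution = 145 / 187 = 0.77540107
u_res = resolution / (2*sqrt(3))
u_res = 0.77540107 / 3.4641016
u_res = 0.2238

0.2238


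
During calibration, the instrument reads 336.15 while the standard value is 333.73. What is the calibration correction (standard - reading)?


Correction = standard - reading
= 333.73 - 336.15
= -2.4200

-2.4200


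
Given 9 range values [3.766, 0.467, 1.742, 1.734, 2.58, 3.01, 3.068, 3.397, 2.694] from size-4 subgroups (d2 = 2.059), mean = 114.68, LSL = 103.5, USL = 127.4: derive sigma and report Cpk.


R_bar = (3.766 + 0.467 + 1.742 + 1.734 + 2.58 + 3.01 + 3.068 + 3.397 + 2.694) / 9 = 2.4953333
sigma = R_bar / d2 = 2.4953333 / 2.059 = 1.2119152
Cp = (USL - LSL)/(6*sigma) = (127.4 - 103.5)/(6*1.2119152) = 3.2868
Cpu = (127.4 - 114.68)/(3*1.2119152) = 3.4986
Cpl = (114.68 - 103.5)/(3*1.2119152) = 3.0750
Cpk = min(Cpu, Cpl) = 3.0750

3.0750


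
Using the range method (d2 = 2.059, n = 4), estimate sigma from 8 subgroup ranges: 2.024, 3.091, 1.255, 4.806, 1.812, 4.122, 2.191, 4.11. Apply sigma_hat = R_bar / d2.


R_bar = (2.024 + 3.091 + 1.255 + 4.806 + 1.812 + 4.122 + 2.191 + 4.11) / 8
R_bar = 23.411 / 8 = 2.926375
sigma_hat = R_bar / d2 = 2.926375 / 2.059 = 1.4213

1.4213


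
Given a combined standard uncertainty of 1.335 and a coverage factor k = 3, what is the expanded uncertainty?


U = k * uc
U = 3 * 1.335
U = 4.0050

4.0050


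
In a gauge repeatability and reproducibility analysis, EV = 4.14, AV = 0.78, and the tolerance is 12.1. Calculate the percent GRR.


GRR = sqrt(EV^2 + AV^2) = sqrt(4.14^2 + 0.78^2) = 4.2128375
%GRR = GRR / tol * 100 = 4.2128375 / 12.1 * 100
%GRR = 34.8168

34.8168


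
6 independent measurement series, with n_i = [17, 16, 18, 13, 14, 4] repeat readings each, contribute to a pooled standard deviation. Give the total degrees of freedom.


nu = sum_i (n_i - 1)
nu = ((17 - 1) + (16 - 1) + (18 - 1) + (13 - 1) + (14 - 1) + (4 - 1))
nu = 16 + 15 + 17 + 12 + 13 + 3
nu = 76

76


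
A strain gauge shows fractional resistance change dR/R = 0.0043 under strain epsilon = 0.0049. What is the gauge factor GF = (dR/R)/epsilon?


GF = (dR/R) / epsilon
= 0.0043 / 0.0049
= 0.8776

0.8776


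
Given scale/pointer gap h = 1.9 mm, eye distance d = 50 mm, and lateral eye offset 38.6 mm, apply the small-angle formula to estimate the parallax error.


error = h * offset / d
= 1.9 * 38.6 / 50
= 1.4668

1.4668


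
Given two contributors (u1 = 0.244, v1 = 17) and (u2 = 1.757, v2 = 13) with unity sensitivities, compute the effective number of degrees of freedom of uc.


uc = sqrt(u1^2 + u2^2) = sqrt(0.244^2 + 1.757^2) = 1.7738616
v_eff = uc^4 / (u1^4/v1 + u2^4/v2)
= 1.7738616^4 / (0.244^4/17 + 1.757^4/13)
= 9.900997 / 0.73327554
v_eff = 13.5024

13.5024


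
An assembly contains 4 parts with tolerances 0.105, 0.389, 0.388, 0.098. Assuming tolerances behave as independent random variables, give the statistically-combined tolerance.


RSS = sqrt(0.105^2 + 0.389^2 + 0.388^2 + 0.098^2)
= sqrt(0.322494)
= 0.5679

0.5679


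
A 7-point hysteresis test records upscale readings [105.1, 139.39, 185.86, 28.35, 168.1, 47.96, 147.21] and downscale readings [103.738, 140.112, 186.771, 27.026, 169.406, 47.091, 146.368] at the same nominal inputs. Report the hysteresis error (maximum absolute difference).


|105.1 - 103.738| = 1.3620
|139.39 - 140.112| = 0.7220
|185.86 - 186.771| = 0.9110
|28.35 - 27.026| = 1.3240
|168.1 - 169.406| = 1.3060
|47.96 - 47.091| = 0.8690
|147.21 - 146.368| = 0.8420
hysteresis = max(diffs) = 1.3620

1.3620


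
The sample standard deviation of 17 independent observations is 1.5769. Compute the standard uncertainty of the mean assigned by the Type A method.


u_A = s / sqrt(n)
u_A = 1.5769 / sqrt(17)
u_A = 1.5769 / 4.1231056
u_A = 0.3825

0.3825


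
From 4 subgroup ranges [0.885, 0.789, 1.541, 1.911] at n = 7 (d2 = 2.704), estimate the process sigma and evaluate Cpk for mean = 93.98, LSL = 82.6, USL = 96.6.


R_bar = (0.885 + 0.789 + 1.541 + 1.911) / 4 = 1.2815
sigma = R_bar / d2 = 1.2815 / 2.704 = 0.47392751
Cp = (USL - LSL)/(6*sigma) = (96.6 - 82.6)/(6*0.47392751) = 4.9234
Cpu = (96.6 - 93.98)/(3*0.47392751) = 1.8428
Cpl = (93.98 - 82.6)/(3*0.47392751) = 8.0040
Cpk = min(Cpu, Cpl) = 1.8428

1.8428


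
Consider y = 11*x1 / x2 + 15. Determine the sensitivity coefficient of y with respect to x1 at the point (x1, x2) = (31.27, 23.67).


y = 11*x1 / x2 + 15
dy/dx1 = 11/x2
Evaluate at x2 = 23.67: c1 = 11 / 23.67
c1 = 0.4647

0.4647


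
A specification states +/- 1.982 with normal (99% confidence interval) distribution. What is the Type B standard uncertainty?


u_B = half_width / 2.576
u_B = 1.982 / 2.576
u_B = 0.7694

0.7694


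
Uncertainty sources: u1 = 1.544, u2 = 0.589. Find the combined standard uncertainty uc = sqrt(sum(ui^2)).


uc = sqrt(1.544^2 + 0.589^2)
uc = sqrt(2.730857)
uc = 1.6525

1.6525


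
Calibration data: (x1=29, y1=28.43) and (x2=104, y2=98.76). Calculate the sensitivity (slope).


slope = (y2 - y1) / (x2 - x1)
= (98.76 - 28.43) / (104 - 29)
= 70.3300 / 75
= 0.9377

0.9377


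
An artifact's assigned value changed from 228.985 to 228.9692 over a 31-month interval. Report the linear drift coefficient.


rate = (v2 - v1) / months
= (228.9692 - 228.985) / 31
= -0.0158 / 31
= -5.0968e-04

-5.0968e-04


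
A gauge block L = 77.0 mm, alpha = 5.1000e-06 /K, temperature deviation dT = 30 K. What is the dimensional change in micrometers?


dL = L * alpha * dT
= 77.0 * 5.1000e-06 * 30
= 0.0117810 mm
dL_um = 0.0117810 * 1000 = 11.7810 um

11.7810


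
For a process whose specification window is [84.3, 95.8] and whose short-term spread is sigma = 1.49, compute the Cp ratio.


Cp = (USL - LSL) / (6 * sigma)
= (95.8 - 84.3) / (6 * 1.49)
= 11.5000 / 8.9400
= 1.2864

1.2864


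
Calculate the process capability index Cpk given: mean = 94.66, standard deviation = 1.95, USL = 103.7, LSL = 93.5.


Cpu = (USL - mean) / (3*sigma) = (103.7 - 94.66) / (3*1.95) = 1.5453
Cpl = (mean - LSL) / (3*sigma) = (94.66 - 93.5) / (3*1.95) = 0.1983
Cpk = min(Cpu, Cpl) = 0.1983

0.1983


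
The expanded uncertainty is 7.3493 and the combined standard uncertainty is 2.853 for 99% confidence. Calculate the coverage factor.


k = U / uc
k = 7.3493 / 2.853
k = 2.576

2.576


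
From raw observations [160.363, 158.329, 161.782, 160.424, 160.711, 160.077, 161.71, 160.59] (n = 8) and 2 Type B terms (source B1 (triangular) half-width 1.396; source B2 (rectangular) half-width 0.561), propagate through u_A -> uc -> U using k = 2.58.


mean = (160.363 + 158.329 + 161.782 + 160.424 + 160.711 + 160.077 + 161.71 + 160.59) / 8 = 160.49825
s = sqrt(sum((x - mean)^2)/(n-1)) = 1.0741731
u_A = s / sqrt(n) = 1.0741731 / sqrt(8) = 0.37977754
u_B1 = 1.396 / sqrt(6) = 0.56991461
u_B2 = 0.561 / sqrt(3) = 0.3238935
uc = sqrt(0.37977754^2 + 0.56991461^2 + 0.3238935^2) = 0.7575887
U = k * uc = 2.58 * 0.7575887
U = 1.9546

1.9546


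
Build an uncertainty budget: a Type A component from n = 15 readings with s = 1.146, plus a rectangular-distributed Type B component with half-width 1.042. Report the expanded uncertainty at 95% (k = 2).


u_A = s / sqrt(n) = 1.146 / sqrt(15) = 0.29589593
u_B = half_width / sqrt(3) = 1.042 / sqrt(3) = 0.60159898
uc = sqrt(u_A^2 + u_B^2) = sqrt(0.29589593^2 + 0.60159898^2) = 0.67042951
U = k * uc = 2 * 0.67042951
U = 1.3409

1.3409


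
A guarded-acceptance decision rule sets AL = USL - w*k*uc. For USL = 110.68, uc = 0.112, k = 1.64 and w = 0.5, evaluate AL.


U = k * uc = 1.64 * 0.112 = 0.18368
guard band g = w * U = 0.5 * 0.18368 = 0.09184
AL = USL - g = 110.68 - 0.09184
AL = 110.5882

110.5882


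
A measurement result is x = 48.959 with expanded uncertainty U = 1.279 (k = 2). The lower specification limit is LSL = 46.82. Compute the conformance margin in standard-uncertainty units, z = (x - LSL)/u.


u = U / k = 1.279 / 2 = 0.6395
margin = |LSL - x| = |46.82 - 48.959| = 2.139
z = margin / u = 2.139 / 0.6395
z = 3.3448

3.3448


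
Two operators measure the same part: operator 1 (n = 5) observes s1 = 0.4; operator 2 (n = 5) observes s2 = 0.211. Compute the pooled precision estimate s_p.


s_p = sqrt(((n1-1)*s1^2 + (n2-1)*s2^2) / (n1+n2-2))
numerator = (5-1)*0.4^2 + (5-1)*0.211^2 = 0.64 + 0.178084 = 0.818084
denominator = 5 + 5 - 2 = 8
s_p^2 = 0.818084 / 8 = 0.1022605
s_p = sqrt(0.1022605) = 0.3198

0.3198


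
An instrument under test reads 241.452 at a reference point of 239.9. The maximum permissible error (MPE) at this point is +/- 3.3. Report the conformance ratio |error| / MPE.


e = indication - reference = 241.452 - 239.9 = 1.5520
|e| = 1.5520
ratio = |e| / MPE = 1.5520 / 3.3
ratio = 0.4703

0.4703


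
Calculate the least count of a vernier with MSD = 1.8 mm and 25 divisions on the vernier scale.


LC = MSD / n_div
= 1.8 / 25
= 0.0720

0.0720


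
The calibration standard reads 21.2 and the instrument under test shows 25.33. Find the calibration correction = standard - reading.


Correction = standard - reading
= 21.2 - 25.33
= -4.1300

-4.1300


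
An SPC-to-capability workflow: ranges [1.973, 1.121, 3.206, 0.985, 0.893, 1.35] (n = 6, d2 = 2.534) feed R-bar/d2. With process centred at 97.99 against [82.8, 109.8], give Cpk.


R_bar = (1.973 + 1.121 + 3.206 + 0.985 + 0.893 + 1.35) / 6 = 1.588
sigma = R_bar / d2 = 1.588 / 2.534 = 0.62667719
Cp = (USL - LSL)/(6*sigma) = (109.8 - 82.8)/(6*0.62667719) = 7.1807
Cpu = (109.8 - 97.99)/(3*0.62667719) = 6.2818
Cpl = (97.99 - 82.8)/(3*0.62667719) = 8.0797
Cpk = min(Cpu, Cpl) = 6.2818

6.2818


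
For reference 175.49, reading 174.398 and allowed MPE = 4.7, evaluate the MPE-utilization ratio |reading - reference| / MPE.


e = indication - reference = 174.398 - 175.49 = -1.0920
|e| = 1.0920
ratio = |e| / MPE = 1.0920 / 4.7
ratio = 0.2323

0.2323


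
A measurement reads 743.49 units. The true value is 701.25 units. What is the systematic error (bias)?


Systematic error = measured - true
= 743.49 - 701.25
= 42.2400

42.2400


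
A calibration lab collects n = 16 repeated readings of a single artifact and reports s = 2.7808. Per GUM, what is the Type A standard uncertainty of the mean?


u_A = s / sqrt(n)
u_A = 2.7808 / sqrt(16)
u_A = 2.7808 / 4
u_A = 0.6952

0.6952
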